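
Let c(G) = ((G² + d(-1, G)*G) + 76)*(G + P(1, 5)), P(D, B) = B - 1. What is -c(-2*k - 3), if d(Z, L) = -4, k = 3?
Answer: 965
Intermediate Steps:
P(D, B) = -1 + B
c(G) = (4 + G)*(76 + G² - 4*G) (c(G) = ((G² - 4*G) + 76)*(G + (-1 + 5)) = (76 + G² - 4*G)*(G + 4) = (76 + G² - 4*G)*(4 + G) = (4 + G)*(76 + G² - 4*G))
-c(-2*k - 3) = -(304 + (-2*3 - 3)³ + 60*(-2*3 - 3)) = -(304 + (-6 - 3)³ + 60*(-6 - 3)) = -(304 + (-9)³ + 60*(-9)) = -(304 - 729 - 540) = -1*(-965) = 965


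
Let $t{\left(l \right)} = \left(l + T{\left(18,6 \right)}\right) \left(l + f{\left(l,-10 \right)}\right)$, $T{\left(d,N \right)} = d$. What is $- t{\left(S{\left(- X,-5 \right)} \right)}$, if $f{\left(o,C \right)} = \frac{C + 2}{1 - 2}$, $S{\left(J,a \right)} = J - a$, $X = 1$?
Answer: $-264$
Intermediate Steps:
$f{\left(o,C \right)} = -2 - C$ ($f{\left(o,C \right)} = \frac{2 + C}{-1} = \left(2 + C\right) \left(-1\right) = -2 - C$)
$t{\left(l \right)} = \left(8 + l\right) \left(18 + l\right)$ ($t{\left(l \right)} = \left(l + 18\right) \left(l - -8\right) = \left(18 + l\right) \left(l + \left(-2 + 10\right)\right) = \left(18 + l\right) \left(l + 8\right) = \left(18 + l\right) \left(8 + l\right) = \left(8 + l\right) \left(18 + l\right)$)
$- t{\left(S{\left(- X,-5 \right)} \right)} = - (144 + \left(\left(-1\right) 1 - -5\right)^{2} + 26 \left(\left(-1\right) 1 - -5\right)) = - (144 + \left(-1 + 5\right)^{2} + 26 \left(-1 + 5\right)) = - (144 + 4^{2} + 26 \cdot 4) = - (144 + 16 + 104) = \left(-1\right) 264 = -264$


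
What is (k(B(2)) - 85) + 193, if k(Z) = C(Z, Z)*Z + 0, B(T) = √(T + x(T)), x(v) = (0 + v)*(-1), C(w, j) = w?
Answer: 108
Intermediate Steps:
x(v) = -v (x(v) = v*(-1) = -v)
B(T) = 0 (B(T) = √(T - T) = √0 = 0)
k(Z) = Z² (k(Z) = Z*Z + 0 = Z² + 0 = Z²)
(k(B(2)) - 85) + 193 = (0² - 85) + 193 = (0 - 85) + 193 = -85 + 193 = 108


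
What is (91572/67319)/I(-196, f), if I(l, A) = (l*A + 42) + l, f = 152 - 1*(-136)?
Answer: -3522/146553463 ≈ -2.4032e-5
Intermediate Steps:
f = 288 (f = 152 + 136 = 288)
I(l, A) = 42 + l + A*l (I(l, A) = (A*l + 42) + l = (42 + A*l) + l = 42 + l + A*l)
(91572/67319)/I(-196, f) = (91572/67319)/(42 - 196 + 288*(-196)) = (91572*(1/67319))/(42 - 196 - 56448) = (91572/67319)/(-56602) = (91572/67319)*(-1/56602) = -3522/146553463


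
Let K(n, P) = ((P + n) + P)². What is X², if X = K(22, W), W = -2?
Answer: 104976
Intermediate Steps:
K(n, P) = (n + 2*P)²
X = 324 (X = (22 + 2*(-2))² = (22 - 4)² = 18² = 324)
X² = 324² = 104976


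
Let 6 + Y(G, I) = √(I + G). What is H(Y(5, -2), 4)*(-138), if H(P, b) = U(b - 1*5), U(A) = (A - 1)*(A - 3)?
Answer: -1104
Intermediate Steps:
U(A) = (-1 + A)*(-3 + A)
Y(G, I) = -6 + √(G + I) (Y(G, I) = -6 + √(I + G) = -6 + √(G + I))
H(P, b) = 23 + (-5 + b)² - 4*b (H(P, b) = 3 + (b - 1*5)² - 4*(b - 1*5) = 3 + (b - 5)² - 4*(b - 5) = 3 + (-5 + b)² - 4*(-5 + b) = 3 + (-5 + b)² + (20 - 4*b) = 23 + (-5 + b)² - 4*b)
H(Y(5, -2), 4)*(-138) = (48 + 4² - 14*4)*(-138) = (48 + 16 - 56)*(-138) = 8*(-138) = -1104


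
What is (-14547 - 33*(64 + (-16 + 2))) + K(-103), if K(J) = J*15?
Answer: -17742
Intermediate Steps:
K(J) = 15*J
(-14547 - 33*(64 + (-16 + 2))) + K(-103) = (-14547 - 33*(64 + (-16 + 2))) + 15*(-103) = (-14547 - 33*(64 - 14)) - 1545 = (-14547 - 33*50) - 1545 = (-14547 - 1650) - 1545 = -16197 - 1545 = -17742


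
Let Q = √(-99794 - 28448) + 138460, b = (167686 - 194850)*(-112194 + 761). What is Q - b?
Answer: -3026827552 + I*√128242 ≈ -3.0268e+9 + 358.11*I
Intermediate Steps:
b = 3026966012 (b = -27164*(-111433) = 3026966012)
Q = 138460 + I*√128242 (Q = √(-128242) + 138460 = I*√128242 + 138460 = 138460 + I*√128242 ≈ 1.3846e+5 + 358.11*I)
Q - b = (138460 + I*√128242) - 1*3026966012 = (138460 + I*√128242) - 3026966012 = -3026827552 + I*√128242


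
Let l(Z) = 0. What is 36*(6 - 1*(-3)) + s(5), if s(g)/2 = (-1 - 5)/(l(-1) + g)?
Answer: 1608/5 ≈ 321.60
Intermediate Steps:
s(g) = -12/g (s(g) = 2*((-1 - 5)/(0 + g)) = 2*(-6/g) = -12/g)
36*(6 - 1*(-3)) + s(5) = 36*(6 - 1*(-3)) - 12/5 = 36*(6 + 3) - 12*⅕ = 36*9 - 12/5 = 324 - 12/5 = 1608/5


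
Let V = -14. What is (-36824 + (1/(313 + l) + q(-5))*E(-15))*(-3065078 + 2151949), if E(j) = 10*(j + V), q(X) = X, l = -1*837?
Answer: 8462736210747/262 ≈ 3.2301e+10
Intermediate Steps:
l = -837
E(j) = -140 + 10*j (E(j) = 10*(j - 14) = 10*(-14 + j) = -140 + 10*j)
(-36824 + (1/(313 + l) + q(-5))*E(-15))*(-3065078 + 2151949) = (-36824 + (1/(313 - 837) - 5)*(-140 + 10*(-15)))*(-3065078 + 2151949) = (-36824 + (1/(-524) - 5)*(-140 - 150))*(-913129) = (-36824 + (-1/524 - 5)*(-290))*(-913129) = (-36824 - 2621/524*(-290))*(-913129) = (-36824 + 380045/262)*(-913129) = -9267843/262*(-913129) = 8462736210747/262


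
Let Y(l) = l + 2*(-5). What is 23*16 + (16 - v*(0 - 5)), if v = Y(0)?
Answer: 334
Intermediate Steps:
Y(l) = -10 + l (Y(l) = l - 10 = -10 + l)
v = -10 (v = -10 + 0 = -10)
23*16 + (16 - v*(0 - 5)) = 23*16 + (16 - (-10)*(0 - 5)) = 368 + (16 - (-10)*(-5)) = 368 + (16 - 1*50) = 368 + (16 - 50) = 368 - 34 = 334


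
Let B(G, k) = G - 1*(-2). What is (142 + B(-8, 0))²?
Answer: 18496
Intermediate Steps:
B(G, k) = 2 + G (B(G, k) = G + 2 = 2 + G)
(142 + B(-8, 0))² = (142 + (2 - 8))² = (142 - 6)² = 136² = 18496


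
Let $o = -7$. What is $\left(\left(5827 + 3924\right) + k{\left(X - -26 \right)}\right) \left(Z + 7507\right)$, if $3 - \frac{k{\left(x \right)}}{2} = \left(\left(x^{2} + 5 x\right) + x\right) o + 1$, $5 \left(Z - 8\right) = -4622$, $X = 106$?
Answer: $\frac{8725262387}{5} \approx 1.7451 \cdot 10^{9}$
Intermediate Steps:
$Z = - \frac{4582}{5}$ ($Z = 8 + \frac{1}{5} \left(-4622\right) = 8 - \frac{4622}{5} = - \frac{4582}{5} \approx -916.4$)
$k{\left(x \right)} = 4 + 14 x^{2} + 84 x$ ($k{\left(x \right)} = 6 - 2 \left(\left(\left(x^{2} + 5 x\right) + x\right) \left(-7\right) + 1\right) = 6 - 2 \left(\left(x^{2} + 6 x\right) \left(-7\right) + 1\right) = 6 - 2 \left(\left(- 42 x - 7 x^{2}\right) + 1\right) = 6 - 2 \left(1 - 42 x - 7 x^{2}\right) = 6 + \left(-2 + 14 x^{2} + 84 x\right) = 4 + 14 x^{2} + 84 x$)
$\left(\left(5827 + 3924\right) + k{\left(X - -26 \right)}\right) \left(Z + 7507\right) = \left(\left(5827 + 3924\right) + \left(4 + 14 \left(106 - -26\right)^{2} + 84 \left(106 - -26\right)\right)\right) \left(- \frac{4582}{5} + 7507\right) = \left(9751 + \left(4 + 14 \left(106 + 26\right)^{2} + 84 \left(106 + 26\right)\right)\right) \frac{32953}{5} = \left(9751 + \left(4 + 14 \cdot 132^{2} + 84 \cdot 132\right)\right) \frac{32953}{5} = \left(9751 + \left(4 + 14 \cdot 17424 + 11088\right)\right) \frac{32953}{5} = \left(9751 + \left(4 + 243936 + 11088\right)\right) \frac{32953}{5} = \left(9751 + 255028\right) \frac{32953}{5} = 264779 \cdot \frac{32953}{5} = \frac{8725262387}{5}$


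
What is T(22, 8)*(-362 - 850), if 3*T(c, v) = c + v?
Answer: -12120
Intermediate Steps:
T(c, v) = c/3 + v/3 (T(c, v) = (c + v)/3 = c/3 + v/3)
T(22, 8)*(-362 - 850) = ((1/3)*22 + (1/3)*8)*(-362 - 850) = (22/3 + 8/3)*(-1212) = 10*(-1212) = -12120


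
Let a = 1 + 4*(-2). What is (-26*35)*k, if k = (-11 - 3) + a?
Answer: 19110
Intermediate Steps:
a = -7 (a = 1 - 8 = -7)
k = -21 (k = (-11 - 3) - 7 = -14 - 7 = -21)
(-26*35)*k = -26*35*(-21) = -910*(-21) = 19110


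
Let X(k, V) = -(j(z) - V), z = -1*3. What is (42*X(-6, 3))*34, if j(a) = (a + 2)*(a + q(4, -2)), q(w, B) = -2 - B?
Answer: 0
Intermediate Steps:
z = -3
j(a) = a*(2 + a) (j(a) = (a + 2)*(a + (-2 - 1*(-2))) = (2 + a)*(a + (-2 + 2)) = (2 + a)*(a + 0) = (2 + a)*a = a*(2 + a))
X(k, V) = -3 + V (X(k, V) = -(-3*(2 - 3) - V) = -(-3*(-1) - V) = -(3 - V) = -3 + V)
(42*X(-6, 3))*34 = (42*(-3 + 3))*34 = (42*0)*34 = 0*34 = 0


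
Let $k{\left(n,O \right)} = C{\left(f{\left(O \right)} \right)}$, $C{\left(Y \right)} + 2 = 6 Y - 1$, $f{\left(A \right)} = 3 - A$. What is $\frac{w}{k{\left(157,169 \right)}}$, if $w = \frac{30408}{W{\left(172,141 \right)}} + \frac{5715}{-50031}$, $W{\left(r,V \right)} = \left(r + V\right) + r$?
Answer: $- \frac{168730097}{2693418885} \approx -0.062645$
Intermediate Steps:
$C{\left(Y \right)} = -3 + 6 Y$ ($C{\left(Y \right)} = -2 + \left(6 Y - 1\right) = -2 + \left(-1 + 6 Y\right) = -3 + 6 Y$)
$W{\left(r,V \right)} = V + 2 r$ ($W{\left(r,V \right)} = \left(V + r\right) + r = V + 2 r$)
$k{\left(n,O \right)} = 15 - 6 O$ ($k{\left(n,O \right)} = -3 + 6 \left(3 - O\right) = -3 - \left(-18 + 6 O\right) = 15 - 6 O$)
$w = \frac{168730097}{2696115}$ ($w = \frac{30408}{141 + 2 \cdot 172} + \frac{5715}{-50031} = \frac{30408}{141 + 344} + 5715 \left(- \frac{1}{50031}\right) = \frac{30408}{485} - \frac{635}{5559} = \frac{168730097}{2696115} \approx 62.583$)
$\frac{w}{k{\left(157,169 \right)}} = \frac{168730097}{2696115 \left(15 - 1014\right)} = \frac{168730097}{2696115 \left(-999\right)} = \frac{168730097}{2696115} \left(- \frac{1}{999}\right) = - \frac{168730097}{2693418885}$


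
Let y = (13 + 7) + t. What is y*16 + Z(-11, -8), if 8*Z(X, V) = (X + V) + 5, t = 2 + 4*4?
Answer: 2425/4 ≈ 606.25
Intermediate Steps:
t = 18 (t = 2 + 16 = 18)
Z(X, V) = 5/8 + V/8 + X/8 (Z(X, V) = ((X + V) + 5)/8 = ((V + X) + 5)/8 = (5 + V + X)/8 = 5/8 + V/8 + X/8)
y = 38 (y = (13 + 7) + 18 = 20 + 18 = 38)
y*16 + Z(-11, -8) = 38*16 + (5/8 + (1/8)*(-8) + (1/8)*(-11)) = 608 + (5/8 - 1 - 11/8) = 608 - 7/4 = 2425/4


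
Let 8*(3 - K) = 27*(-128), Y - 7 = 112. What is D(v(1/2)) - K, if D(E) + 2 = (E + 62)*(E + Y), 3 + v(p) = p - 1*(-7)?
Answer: 31103/4 ≈ 7775.8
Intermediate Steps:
Y = 119 (Y = 7 + 112 = 119)
v(p) = 4 + p (v(p) = -3 + (p - 1*(-7)) = -3 + (p + 7) = -3 + (7 + p) = 4 + p)
D(E) = -2 + (62 + E)*(119 + E) (D(E) = -2 + (E + 62)*(E + 119) = -2 + (62 + E)*(119 + E))
K = 435 (K = 3 - 27*(-128)/8 = 3 - ⅛*(-3456) = 3 + 432 = 435)
D(v(1/2)) - K = (7376 + (4 + 1/2)² + 181*(4 + 1/2)) - 1*435 = (7376 + (4 + ½)² + 181*(4 + ½)) - 435 = (7376 + (9/2)² + 181*(9/2)) - 435 = (7376 + 81/4 + 1629/2) - 435 = 32843/4 - 435 = 31103/4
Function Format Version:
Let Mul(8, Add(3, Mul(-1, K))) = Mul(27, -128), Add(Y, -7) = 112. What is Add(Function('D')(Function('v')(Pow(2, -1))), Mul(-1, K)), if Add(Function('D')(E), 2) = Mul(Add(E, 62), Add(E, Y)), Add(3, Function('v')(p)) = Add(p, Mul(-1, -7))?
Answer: Rational(31103, 4) ≈ 7775.8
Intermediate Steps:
Y = 119 (Y = Add(7, 112) = 119)
Function('v')(p) = Add(4, p) (Function('v')(p) = Add(-3, Add(p, Mul(-1, -7))) = Add(-3, Add(p, 7)) = Add(-3, Add(7, p)) = Add(4, p))
Function('D')(E) = Add(-2, Mul(Add(62, E), Add(119, E))) (Function('D')(E) = Add(-2, Mul(Add(E, 62), Add(E, 119))) = Add(-2, Mul(Add(62, E), Add(119, E))))
K = 435 (K = Add(3, Mul(Rational(-1, 8), Mul(27, -128))) = Add(3, Mul(Rational(-1, 8), -3456)) = Add(3, 432) = 435)
Add(Function('D')(Function('v')(Pow(2, -1))), Mul(-1, K)) = Add(Add(7376, Pow(Add(4, Pow(2, -1)), 2), Mul(181, Add(4, Pow(2, -1)))), Mul(-1, 435)) = Add(Add(7376, Pow(Add(4, Rational(1, 2)), 2), Mul(181, Add(4, Rational(1, 2)))), -435) = Add(Add(7376, Pow(Rational(9, 2), 2), Mul(181, Rational(9, 2))), -435) = Add(Add(7376, Rational(81, 4), Rational(1629, 2)), -435) = Add(Rational(32843, 4), -435) = Rational(31103, 4)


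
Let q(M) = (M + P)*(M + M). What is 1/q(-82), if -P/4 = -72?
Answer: -1/33784 ≈ -2.9600e-5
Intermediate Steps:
P = 288 (P = -4*(-72) = 288)
q(M) = 2*M*(288 + M) (q(M) = (M + 288)*(M + M) = (288 + M)*(2*M) = 2*M*(288 + M))
1/q(-82) = 1/(2*(-82)*(288 - 82)) = 1/(2*(-82)*206) = 1/(-33784) = -1/33784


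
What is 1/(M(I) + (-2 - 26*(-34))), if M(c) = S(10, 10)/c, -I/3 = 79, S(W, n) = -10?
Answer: 237/209044 ≈ 0.0011337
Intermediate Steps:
I = -237 (I = -3*79 = -237)
M(c) = -10/c
1/(M(I) + (-2 - 26*(-34))) = 1/(-10/(-237) + (-2 - 26*(-34))) = 1/(-10*(-1/237) + (-2 + 884)) = 1/(10/237 + 882) = 1/(209044/237) = 237/209044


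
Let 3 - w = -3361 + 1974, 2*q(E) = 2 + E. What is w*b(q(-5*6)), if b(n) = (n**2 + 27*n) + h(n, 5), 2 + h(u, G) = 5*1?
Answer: -248810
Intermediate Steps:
q(E) = 1 + E/2 (q(E) = (2 + E)/2 = 1 + E/2)
h(u, G) = 3 (h(u, G) = -2 + 5*1 = -2 + 5 = 3)
w = 1390 (w = 3 - (-3361 + 1974) = 3 - 1*(-1387) = 3 + 1387 = 1390)
b(n) = 3 + n**2 + 27*n (b(n) = (n**2 + 27*n) + 3 = 3 + n**2 + 27*n)
w*b(q(-5*6)) = 1390*(3 + (1 + (-5*6)/2)**2 + 27*(1 + (-5*6)/2)) = 1390*(3 + (1 + (1/2)*(-30))**2 + 27*(1 + (1/2)*(-30))) = 1390*(3 + (1 - 15)**2 + 27*(1 - 15)) = 1390*(3 + (-14)**2 + 27*(-14)) = 1390*(3 + 196 - 378) = 1390*(-179) = -248810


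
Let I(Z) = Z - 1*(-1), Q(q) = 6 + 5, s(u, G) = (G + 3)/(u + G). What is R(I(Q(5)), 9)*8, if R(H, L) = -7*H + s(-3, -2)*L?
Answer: -3432/5 ≈ -686.40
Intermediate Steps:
s(u, G) = (3 + G)/(G + u)
Q(q) = 11
I(Z) = 1 + Z (I(Z) = Z + 1 = 1 + Z)
R(H, L) = -7*H - L/5 (R(H, L) = -7*H + ((3 - 2)/(-2 - 3))*L = -7*H + (1/(-5))*L = -7*H + (-⅕*1)*L = -7*H - L/5)
R(I(Q(5)), 9)*8 = (-7*(1 + 11) - ⅕*9)*8 = (-7*12 - 9/5)*8 = (-84 - 9/5)*8 = -429/5*8 = -3432/5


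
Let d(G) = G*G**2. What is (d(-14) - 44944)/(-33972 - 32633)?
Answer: 47688/66605 ≈ 0.71598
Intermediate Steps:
d(G) = G**3
(d(-14) - 44944)/(-33972 - 32633) = ((-14)**3 - 44944)/(-33972 - 32633) = (-2744 - 44944)/(-66605) = -47688*(-1/66605) = 47688/66605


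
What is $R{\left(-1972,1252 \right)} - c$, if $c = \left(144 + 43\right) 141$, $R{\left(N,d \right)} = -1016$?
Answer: $-27383$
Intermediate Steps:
$c = 26367$ ($c = 187 \cdot 141 = 26367$)
$R{\left(-1972,1252 \right)} - c = -1016 - 26367 = -27383$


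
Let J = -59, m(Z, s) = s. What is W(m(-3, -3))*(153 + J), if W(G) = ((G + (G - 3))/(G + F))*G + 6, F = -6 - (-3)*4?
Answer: 1410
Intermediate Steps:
F = 6 (F = -6 - 1*(-12) = -6 + 12 = 6)
W(G) = 6 + G*(-3 + 2*G)/(6 + G) (W(G) = ((G + (G - 3))/(G + 6))*G + 6 = ((G + (-3 + G))/(6 + G))*G + 6 = ((-3 + 2*G)/(6 + G))*G + 6 = G*(-3 + 2*G)/(6 + G) + 6 = 6 + G*(-3 + 2*G)/(6 + G))
W(m(-3, -3))*(153 + J) = ((36 + 2*(-3)² + 3*(-3))/(6 - 3))*(153 - 59) = ((36 + 2*9 - 9)/3)*94 = ((36 + 18 - 9)/3)*94 = ((⅓)*45)*94 = 15*94 = 1410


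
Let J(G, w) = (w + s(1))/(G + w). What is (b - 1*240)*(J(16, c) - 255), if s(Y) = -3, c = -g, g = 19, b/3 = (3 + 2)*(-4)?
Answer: 74300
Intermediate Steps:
b = -60 (b = 3*((3 + 2)*(-4)) = 3*(5*(-4)) = 3*(-20) = -60)
c = -19 (c = -1*19 = -19)
J(G, w) = (-3 + w)/(G + w) (J(G, w) = (w - 3)/(G + w) = (-3 + w)/(G + w))
(b - 1*240)*(J(16, c) - 255) = (-60 - 1*240)*((-3 - 19)/(16 - 19) - 255) = (-60 - 240)*(-22/(-3) - 255) = -300*(-⅓*(-22) - 255) = -300*(22/3 - 255) = -300*(-743/3) = 74300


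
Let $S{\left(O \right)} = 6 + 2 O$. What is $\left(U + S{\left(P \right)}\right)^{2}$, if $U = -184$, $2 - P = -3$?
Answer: $28224$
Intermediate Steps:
$P = 5$ ($P = 2 - -3 = 2 + 3 = 5$)
$\left(U + S{\left(P \right)}\right)^{2} = \left(-184 + \left(6 + 2 \cdot 5\right)\right)^{2} = \left(-184 + \left(6 + 10\right)\right)^{2} = \left(-184 + 16\right)^{2} = \left(-168\right)^{2} = 28224$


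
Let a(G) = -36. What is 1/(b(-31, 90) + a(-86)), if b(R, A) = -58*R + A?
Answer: 1/1852 ≈ 0.00053996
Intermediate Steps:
b(R, A) = A - 58*R
1/(b(-31, 90) + a(-86)) = 1/((90 - 58*(-31)) - 36) = 1/((90 + 1798) - 36) = 1/(1888 - 36) = 1/1852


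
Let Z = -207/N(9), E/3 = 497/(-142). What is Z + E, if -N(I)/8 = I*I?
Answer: -733/72 ≈ -10.181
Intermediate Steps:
N(I) = -8*I² (N(I) = -8*I*I = -8*I²)
E = -21/2 (E = 3*(497/(-142)) = 3*(497*(-1/142)) = 3*(-7/2) = -21/2 ≈ -10.500)
Z = 23/72 (Z = -207/((-8*9²)) = -207/((-8*81)) = -207/(-648) = -207*(-1/648) = 23/72 ≈ 0.31944)
Z + E = 23/72 - 21/2 = -733/72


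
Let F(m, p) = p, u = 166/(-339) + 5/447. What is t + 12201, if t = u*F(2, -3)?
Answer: 205452406/16837 ≈ 12202.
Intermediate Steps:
u = -24169/50511 (u = 166*(-1/339) + 5*(1/447) = -166/339 + 5/447 = -24169/50511 ≈ -0.47849)
t = 24169/16837 (t = -24169/50511*(-3) = 24169/16837 ≈ 1.4355)
t + 12201 = 24169/16837 + 12201 = 205452406/16837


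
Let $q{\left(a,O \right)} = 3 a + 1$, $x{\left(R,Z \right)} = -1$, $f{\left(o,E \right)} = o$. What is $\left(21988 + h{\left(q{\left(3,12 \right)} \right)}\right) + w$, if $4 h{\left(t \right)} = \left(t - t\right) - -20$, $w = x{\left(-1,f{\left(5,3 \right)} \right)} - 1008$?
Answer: $20984$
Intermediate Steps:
$q{\left(a,O \right)} = 1 + 3 a$
$w = -1009$ ($w = -1 - 1008 = -1009$)
$h{\left(t \right)} = 5$ ($h{\left(t \right)} = \frac{\left(t - t\right) - -20}{4} = \frac{0 + 20}{4} = \frac{1}{4} \cdot 20 = 5$)
$\left(21988 + h{\left(q{\left(3,12 \right)} \right)}\right) + w = \left(21988 + 5\right) - 1009 = 21993 - 1009 = 20984$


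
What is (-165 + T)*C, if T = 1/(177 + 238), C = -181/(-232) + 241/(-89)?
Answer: 1362735311/4284460 ≈ 318.06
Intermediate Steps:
C = -39803/20648 (C = -181*(-1/232) + 241*(-1/89) = 181/232 - 241/89 = -39803/20648 ≈ -1.9277)
T = 1/415 ≈ 0.0024096
(-165 + T)*C = (-165 + 1/415)*(-39803/20648) = -68474/415*(-39803/20648) = 1362735311/4284460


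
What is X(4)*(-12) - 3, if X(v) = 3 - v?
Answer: 9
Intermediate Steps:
X(4)*(-12) - 3 = (3 - 1*4)*(-12) - 3 = (3 - 4)*(-12) - 3 = -1*(-12) - 3 = 12 - 3 = 9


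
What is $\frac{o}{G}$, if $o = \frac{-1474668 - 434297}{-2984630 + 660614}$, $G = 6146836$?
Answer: $\frac{1908965}{14285345213376} \approx 1.3363 \cdot 10^{-7}$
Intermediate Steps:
$o = \frac{1908965}{2324016}$ ($o = - \frac{1908965}{-2324016} = \left(-1908965\right) \left(- \frac{1}{2324016}\right) = \frac{1908965}{2324016} \approx 0.82141$)
$\frac{o}{G} = \frac{1908965}{2324016 \cdot 6146836} = \frac{1908965}{2324016} \cdot \frac{1}{6146836} = \frac{1908965}{14285345213376}$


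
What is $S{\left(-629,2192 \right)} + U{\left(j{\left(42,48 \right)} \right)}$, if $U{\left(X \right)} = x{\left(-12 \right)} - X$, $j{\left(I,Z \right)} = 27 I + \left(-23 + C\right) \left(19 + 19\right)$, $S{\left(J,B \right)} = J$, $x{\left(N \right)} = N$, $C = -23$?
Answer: $-27$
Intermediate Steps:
$j{\left(I,Z \right)} = -1748 + 27 I$ ($j{\left(I,Z \right)} = 27 I + \left(-23 - 23\right) \left(19 + 19\right) = 27 I - 1748 = -1748 + 27 I$)
$U{\left(X \right)} = -12 - X$
$S{\left(-629,2192 \right)} + U{\left(j{\left(42,48 \right)} \right)} = -629 - \left(-1736 + 1134\right) = -629 - -602 = -629 + \left(-12 + 614\right) = -629 + 602 = -27$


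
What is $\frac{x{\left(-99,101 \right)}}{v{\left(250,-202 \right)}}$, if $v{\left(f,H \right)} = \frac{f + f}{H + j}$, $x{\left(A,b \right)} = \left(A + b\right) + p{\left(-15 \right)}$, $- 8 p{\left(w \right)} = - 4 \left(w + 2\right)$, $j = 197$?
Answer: $\frac{9}{200} \approx 0.045$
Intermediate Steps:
$p{\left(w \right)} = 1 + \frac{w}{2}$ ($p{\left(w \right)} = - \frac{\left(-4\right) \left(w + 2\right)}{8} = - \frac{\left(-4\right) \left(2 + w\right)}{8} = - \frac{-8 - 4 w}{8} = 1 + \frac{w}{2}$)
$x{\left(A,b \right)} = - \frac{13}{2} + A + b$ ($x{\left(A,b \right)} = \left(A + b\right) + \left(1 + \frac{1}{2} \left(-15\right)\right) = \left(A + b\right) + \left(1 - \frac{15}{2}\right) = \left(A + b\right) - \frac{13}{2} = - \frac{13}{2} + A + b$)
$v{\left(f,H \right)} = \frac{2 f}{197 + H}$ ($v{\left(f,H \right)} = \frac{f + f}{H + 197} = \frac{2 f}{197 + H}$)
$\frac{x{\left(-99,101 \right)}}{v{\left(250,-202 \right)}} = \frac{- \frac{13}{2} - 99 + 101}{2 \cdot 250 \frac{1}{197 - 202}} = - \frac{9}{2 \cdot 2 \cdot 250 \frac{1}{-5}} = - \frac{9}{2 \cdot 2 \cdot 250 \left(- \frac{1}{5}\right)} = - \frac{9}{2 \left(-100\right)} = \left(- \frac{9}{2}\right) \left(- \frac{1}{100}\right) = \frac{9}{200}$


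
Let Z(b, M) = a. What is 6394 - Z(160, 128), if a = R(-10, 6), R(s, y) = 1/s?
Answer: 63941/10 ≈ 6394.1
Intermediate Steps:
a = -⅒ (a = 1/(-10) = -⅒ ≈ -0.10000)
Z(b, M) = -⅒
6394 - Z(160, 128) = 6394 - 1*(-⅒) = 6394 + ⅒ = 63941/10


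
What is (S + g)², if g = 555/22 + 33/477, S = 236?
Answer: 835423420225/12236004 ≈ 68276.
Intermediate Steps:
g = 88487/3498 (g = 555*(1/22) + 33*(1/477) = 555/22 + 11/159 = 88487/3498 ≈ 25.296)
(S + g)² = (236 + 88487/3498)² = (914015/3498)² = 835423420225/12236004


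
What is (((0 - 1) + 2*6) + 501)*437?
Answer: 223744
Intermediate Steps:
(((0 - 1) + 2*6) + 501)*437 = ((-1 + 12) + 501)*437 = (11 + 501)*437 = 512*437 = 223744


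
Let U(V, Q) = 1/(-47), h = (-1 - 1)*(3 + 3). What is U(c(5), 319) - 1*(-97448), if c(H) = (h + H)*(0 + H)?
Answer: 4580055/47 ≈ 97448.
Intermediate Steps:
h = -12 (h = -2*6 = -12)
c(H) = H*(-12 + H) (c(H) = (-12 + H)*(0 + H) = (-12 + H)*H = H*(-12 + H))
U(V, Q) = -1/47
U(c(5), 319) - 1*(-97448) = -1/47 - 1*(-97448) = -1/47 + 97448 = 4580055/47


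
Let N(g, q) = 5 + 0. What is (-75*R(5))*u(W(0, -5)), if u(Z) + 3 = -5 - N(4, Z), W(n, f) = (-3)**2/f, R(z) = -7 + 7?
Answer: 0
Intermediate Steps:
R(z) = 0
W(n, f) = 9/f
N(g, q) = 5
u(Z) = -13 (u(Z) = -3 + (-5 - 1*5) = -3 + (-5 - 5) = -3 - 10 = -13)
(-75*R(5))*u(W(0, -5)) = -75*0*(-13) = 0*(-13) = 0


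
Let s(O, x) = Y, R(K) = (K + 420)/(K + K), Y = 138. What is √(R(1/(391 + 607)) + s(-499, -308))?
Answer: √838874/2 ≈ 457.95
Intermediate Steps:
R(K) = (420 + K)/(2*K) (R(K) = (420 + K)/((2*K)) = (420 + K)*(1/(2*K)) = (420 + K)/(2*K))
s(O, x) = 138
√(R(1/(391 + 607)) + s(-499, -308)) = √((420 + 1/(391 + 607))/(2*(1/(391 + 607))) + 138) = √((420 + 1/998)/(2*(1/998)) + 138) = √((½)*998*(419161/998) + 138) = √(419161/2 + 138) = √(419437/2) = √838874/2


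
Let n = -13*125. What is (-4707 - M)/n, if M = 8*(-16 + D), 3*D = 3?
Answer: 4587/1625 ≈ 2.8228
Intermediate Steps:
D = 1 (D = (1/3)*3 = 1)
M = -120 (M = 8*(-16 + 1) = 8*(-15) = -120)
n = -1625
(-4707 - M)/n = (-4707 - 1*(-120))/(-1625) = (-4707 + 120)*(-1/1625) = -4587*(-1/1625) = 4587/1625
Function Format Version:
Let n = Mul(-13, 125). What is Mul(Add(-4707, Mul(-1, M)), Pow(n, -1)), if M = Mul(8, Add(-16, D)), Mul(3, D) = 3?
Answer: Rational(4587, 1625) ≈ 2.8228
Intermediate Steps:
D = 1 (D = Mul(Rational(1, 3), 3) = 1)
M = -120 (M = Mul(8, Add(-16, 1)) = Mul(8, -15) = -120)
n = -1625
Mul(Add(-4707, Mul(-1, M)), Pow(n, -1)) = Mul(Add(-4707, Mul(-1, -120)), Pow(-1625, -1)) = Mul(Add(-4707, 120), Rational(-1, 1625)) = Mul(-4587, Rational(-1, 1625)) = Rational(4587, 1625)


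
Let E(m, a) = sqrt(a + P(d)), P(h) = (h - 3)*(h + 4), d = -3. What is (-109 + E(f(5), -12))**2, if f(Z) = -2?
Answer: 11863 - 654*I*sqrt(2) ≈ 11863.0 - 924.9*I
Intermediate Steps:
P(h) = (-3 + h)*(4 + h)
E(m, a) = sqrt(-6 + a) (E(m, a) = sqrt(a + (-12 - 3 + (-3)**2)) = sqrt(a + (-12 - 3 + 9)) = sqrt(a - 6) = sqrt(-6 + a))
(-109 + E(f(5), -12))**2 = (-109 + sqrt(-6 - 12))**2 = (-109 + sqrt(-18))**2 = (-109 + 3*I*sqrt(2))**2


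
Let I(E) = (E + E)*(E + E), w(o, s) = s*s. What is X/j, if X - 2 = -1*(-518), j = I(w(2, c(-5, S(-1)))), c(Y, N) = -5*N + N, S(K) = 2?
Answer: 65/2048 ≈ 0.031738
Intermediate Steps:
c(Y, N) = -4*N
w(o, s) = s²
I(E) = 4*E² (I(E) = (2*E)*(2*E) = 4*E²)
j = 16384 (j = 4*((-4*2)²)² = 4*((-8)²)² = 4*64² = 4*4096 = 16384)
X = 520 (X = 2 - 1*(-518) = 2 + 518 = 520)
X/j = 520/16384 = 520*(1/16384) = 65/2048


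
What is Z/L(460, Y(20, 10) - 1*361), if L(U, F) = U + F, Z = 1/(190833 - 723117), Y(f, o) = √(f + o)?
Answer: -11/577882996 + √30/5200946964 ≈ -1.7982e-8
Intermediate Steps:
Z = -1/532284 (Z = 1/(-532284) = -1/532284 ≈ -1.8787e-6)
L(U, F) = F + U
Z/L(460, Y(20, 10) - 1*361) = -1/(532284*((√(20 + 10) - 1*361) + 460)) = -1/(532284*((√30 - 361) + 460)) = -1/(532284*((-361 + √30) + 460)) = -1/(532284*(99 + √30))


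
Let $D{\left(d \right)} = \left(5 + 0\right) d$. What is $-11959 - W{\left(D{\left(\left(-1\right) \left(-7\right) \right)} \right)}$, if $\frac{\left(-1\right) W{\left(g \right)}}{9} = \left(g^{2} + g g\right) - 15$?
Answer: $9956$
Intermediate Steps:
$D{\left(d \right)} = 5 d$
$W{\left(g \right)} = 135 - 18 g^{2}$ ($W{\left(g \right)} = - 9 \left(\left(g^{2} + g g\right) - 15\right) = - 9 \left(\left(g^{2} + g^{2}\right) - 15\right) = - 9 \left(2 g^{2} - 15\right) = - 9 \left(-15 + 2 g^{2}\right) = 135 - 18 g^{2}$)
$-11959 - W{\left(D{\left(\left(-1\right) \left(-7\right) \right)} \right)} = -11959 - \left(135 - 18 \left(5 \left(\left(-1\right) \left(-7\right)\right)\right)^{2}\right) = -11959 - \left(135 - 18 \left(5 \cdot 7\right)^{2}\right) = -11959 - \left(135 - 18 \cdot 35^{2}\right) = -11959 - \left(135 - 22050\right) = -11959 - -21915 = -11959 + 21915 = 9956$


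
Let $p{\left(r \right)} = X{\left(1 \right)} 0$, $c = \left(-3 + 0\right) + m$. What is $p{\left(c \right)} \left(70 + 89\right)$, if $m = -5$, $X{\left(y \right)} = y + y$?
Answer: $0$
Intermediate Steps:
$X{\left(y \right)} = 2 y$
$c = -8$ ($c = \left(-3 + 0\right) - 5 = -3 - 5 = -8$)
$p{\left(r \right)} = 0$ ($p{\left(r \right)} = 2 \cdot 1 \cdot 0 = 2 \cdot 0 = 0$)
$p{\left(c \right)} \left(70 + 89\right) = 0 \left(70 + 89\right) = 0 \cdot 159 = 0$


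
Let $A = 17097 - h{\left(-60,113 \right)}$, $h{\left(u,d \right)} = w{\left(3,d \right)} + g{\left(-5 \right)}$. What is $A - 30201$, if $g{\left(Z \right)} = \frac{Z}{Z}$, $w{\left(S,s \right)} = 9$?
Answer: $-13114$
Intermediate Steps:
$g{\left(Z \right)} = 1$
$h{\left(u,d \right)} = 10$ ($h{\left(u,d \right)} = 9 + 1 = 10$)
$A = 17087$ ($A = 17097 - 10 = 17087$)
$A - 30201 = 17087 - 30201 = -13114$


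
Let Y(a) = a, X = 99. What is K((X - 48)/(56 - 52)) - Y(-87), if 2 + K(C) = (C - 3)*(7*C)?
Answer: 15283/16 ≈ 955.19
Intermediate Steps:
K(C) = -2 + 7*C*(-3 + C) (K(C) = -2 + (C - 3)*(7*C) = -2 + (-3 + C)*(7*C) = -2 + 7*C*(-3 + C))
K((X - 48)/(56 - 52)) - Y(-87) = (-2 - 21*(99 - 48)/(56 - 52) + 7*((99 - 48)/(56 - 52))²) - 1*(-87) = (-2 - 1071/4 + 7*(51/4)²) + 87 = (-2 - 1071/4 + 7*(51*(¼))²) + 87 = (-2 - 21*51/4 + 7*(51/4)²) + 87 = (-2 - 1071/4 + 7*(2601/16)) + 87 = (-2 - 1071/4 + 18207/16) + 87 = 13891/16 + 87 = 15283/16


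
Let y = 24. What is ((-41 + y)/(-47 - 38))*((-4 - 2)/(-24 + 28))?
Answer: -3/10 ≈ -0.30000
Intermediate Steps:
((-41 + y)/(-47 - 38))*((-4 - 2)/(-24 + 28)) = ((-41 + 24)/(-47 - 38))*((-4 - 2)/(-24 + 28)) = (-17/(-85))*(-6/4) = (-17*(-1/85))*(-6*¼) = (⅕)*(-3/2) = -3/10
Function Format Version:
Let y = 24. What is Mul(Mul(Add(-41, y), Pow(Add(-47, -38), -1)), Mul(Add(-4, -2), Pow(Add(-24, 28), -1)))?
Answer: Rational(-3, 10) ≈ -0.30000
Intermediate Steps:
Mul(Mul(Add(-41, y), Pow(Add(-47, -38), -1)), Mul(Add(-4, -2), Pow(Add(-24, 28), -1))) = Mul(Mul(Add(-41, 24), Pow(Add(-47, -38), -1)), Mul(Add(-4, -2), Pow(Add(-24, 28), -1))) = Mul(Mul(-17, Pow(-85, -1)), Mul(-6, Pow(4, -1))) = Mul(Mul(-17, Rational(-1, 85)), Mul(-6, Rational(1, 4))) = Mul(Rational(1, 5), Rational(-3, 2)) = Rational(-3, 10)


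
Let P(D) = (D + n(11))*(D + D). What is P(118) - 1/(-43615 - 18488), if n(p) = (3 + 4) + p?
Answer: 1993257889/62103 ≈ 32096.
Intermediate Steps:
n(p) = 7 + p
P(D) = 2*D*(18 + D) (P(D) = (D + (7 + 11))*(D + D) = (D + 18)*(2*D) = (18 + D)*(2*D) = 2*D*(18 + D))
P(118) - 1/(-43615 - 18488) = 2*118*(18 + 118) - 1/(-43615 - 18488) = 2*118*136 - 1/(-62103) = 32096 - 1*(-1/62103) = 32096 + 1/62103 = 1993257889/62103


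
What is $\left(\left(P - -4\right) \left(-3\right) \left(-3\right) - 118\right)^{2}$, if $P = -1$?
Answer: $8281$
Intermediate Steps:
$\left(\left(P - -4\right) \left(-3\right) \left(-3\right) - 118\right)^{2} = \left(\left(-1 - -4\right) \left(-3\right) \left(-3\right) - 118\right)^{2} = \left(\left(-1 + 4\right) \left(-3\right) \left(-3\right) - 118\right)^{2} = \left(3 \left(-3\right) \left(-3\right) - 118\right)^{2} = \left(\left(-9\right) \left(-3\right) - 118\right)^{2} = \left(27 - 118\right)^{2} = \left(-91\right)^{2} = 8281$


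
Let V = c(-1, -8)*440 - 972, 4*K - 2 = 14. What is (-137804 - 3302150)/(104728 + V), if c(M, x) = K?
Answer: -1719977/52758 ≈ -32.601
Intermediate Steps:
K = 4 (K = ½ + (¼)*14 = ½ + 7/2 = 4)
c(M, x) = 4
V = 788 (V = 4*440 - 972 = 1760 - 972 = 788)
(-137804 - 3302150)/(104728 + V) = (-137804 - 3302150)/(104728 + 788) = -3439954/105516 = -3439954*1/105516 = -1719977/52758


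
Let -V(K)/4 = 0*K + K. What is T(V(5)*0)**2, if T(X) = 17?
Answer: 289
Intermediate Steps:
V(K) = -4*K (V(K) = -4*(0*K + K) = -4*(0 + K) = -4*K)
T(V(5)*0)**2 = 17**2 = 289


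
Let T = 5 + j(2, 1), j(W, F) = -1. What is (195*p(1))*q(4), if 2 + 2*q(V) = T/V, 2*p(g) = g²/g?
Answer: -195/4 ≈ -48.750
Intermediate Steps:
p(g) = g/2 (p(g) = (g²/g)/2 = g/2)
T = 4 (T = 5 - 1 = 4)
q(V) = -1 + 2/V (q(V) = -1 + (4/V)/2 = -1 + 2/V)
(195*p(1))*q(4) = (195*((½)*1))*((2 - 1*4)/4) = (195*(½))*((2 - 4)/4) = 195*((¼)*(-2))/2 = (195/2)*(-½) = -195/4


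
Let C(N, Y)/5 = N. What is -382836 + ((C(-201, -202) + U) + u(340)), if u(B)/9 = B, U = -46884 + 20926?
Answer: -406739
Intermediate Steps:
U = -25958
C(N, Y) = 5*N
u(B) = 9*B
-382836 + ((C(-201, -202) + U) + u(340)) = -382836 + ((5*(-201) - 25958) + 9*340) = -382836 + ((-1005 - 25958) + 3060) = -382836 + (-26963 + 3060) = -382836 - 23903 = -406739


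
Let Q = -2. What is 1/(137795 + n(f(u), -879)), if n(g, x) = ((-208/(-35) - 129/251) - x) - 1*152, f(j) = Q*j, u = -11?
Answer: 8785/1216963463 ≈ 7.2188e-6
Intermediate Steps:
f(j) = -2*j
n(g, x) = -1287627/8785 - x (n(g, x) = ((-208*(-1/35) - 129*1/251) - x) - 152 = ((208/35 - 129/251) - x) - 152 = (47693/8785 - x) - 152 = -1287627/8785 - x)
1/(137795 + n(f(u), -879)) = 1/(137795 + (-1287627/8785 - 1*(-879))) = 1/(137795 + (-1287627/8785 + 879)) = 1/(137795 + 6434388/8785) = 1/(1216963463/8785) = 8785/1216963463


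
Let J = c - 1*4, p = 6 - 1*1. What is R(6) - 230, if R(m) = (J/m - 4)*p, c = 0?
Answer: -760/3 ≈ -253.33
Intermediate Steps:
p = 5 (p = 6 - 1 = 5)
J = -4 (J = 0 - 1*4 = 0 - 4 = -4)
R(m) = -20 - 20/m (R(m) = (-4/m - 4)*5 = (-4 - 4/m)*5 = -20 - 20/m)
R(6) - 230 = (-20 - 20/6) - 230 = (-20 - 20*⅙) - 230 = (-20 - 10/3) - 230 = -70/3 - 230 = -760/3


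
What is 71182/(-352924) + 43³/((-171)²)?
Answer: 12989247803/5159925342 ≈ 2.5173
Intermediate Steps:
71182/(-352924) + 43³/((-171)²) = 71182*(-1/352924) + 79507/29241 = -35591/176462 + 79507*(1/29241) = -35591/176462 + 79507/29241 = 12989247803/5159925342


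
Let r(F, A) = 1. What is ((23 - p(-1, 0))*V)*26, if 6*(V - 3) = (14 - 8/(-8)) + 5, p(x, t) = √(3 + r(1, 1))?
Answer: 3458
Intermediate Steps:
p(x, t) = 2 (p(x, t) = √(3 + 1) = √4 = 2)
V = 19/3 (V = 3 + ((14 - 8/(-8)) + 5)/6 = 3 + ((14 - 8*(-⅛)) + 5)/6 = 3 + ((14 + 1) + 5)/6 = 3 + (15 + 5)/6 = 3 + (⅙)*20 = 3 + 10/3 = 19/3 ≈ 6.3333)
((23 - p(-1, 0))*V)*26 = ((23 - 1*2)*(19/3))*26 = ((23 - 2)*(19/3))*26 = (21*(19/3))*26 = 133*26 = 3458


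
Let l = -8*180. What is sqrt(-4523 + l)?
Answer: I*sqrt(5963) ≈ 77.22*I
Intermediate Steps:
l = -1440
sqrt(-4523 + l) = sqrt(-4523 - 1440) = sqrt(-5963) = I*sqrt(5963)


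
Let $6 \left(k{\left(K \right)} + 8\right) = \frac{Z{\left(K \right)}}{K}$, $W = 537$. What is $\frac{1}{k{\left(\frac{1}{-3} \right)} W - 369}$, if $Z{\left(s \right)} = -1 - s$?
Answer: $- \frac{1}{4486} \approx -0.00022292$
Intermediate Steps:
$k{\left(K \right)} = -8 + \frac{-1 - K}{6 K}$ ($k{\left(K \right)} = -8 + \frac{\left(-1 - K\right) \frac{1}{K}}{6} = -8 + \frac{\frac{1}{K} \left(-1 - K\right)}{6} = -8 + \frac{-1 - K}{6 K}$)
$\frac{1}{k{\left(\frac{1}{-3} \right)} W - 369} = \frac{1}{\frac{-1 - \frac{49}{-3}}{6 \frac{1}{-3}} \cdot 537 - 369} = \frac{1}{\frac{-1 - - \frac{49}{3}}{6 \left(- \frac{1}{3}\right)} 537 - 369} = \frac{1}{\frac{1}{6} \left(-3\right) \left(-1 + \frac{49}{3}\right) 537 - 369} = \frac{1}{\frac{1}{6} \left(-3\right) \frac{46}{3} \cdot 537 - 369} = \frac{1}{\left(- \frac{23}{3}\right) 537 - 369} = \frac{1}{-4117 - 369} = \frac{1}{-4486} = - \frac{1}{4486}$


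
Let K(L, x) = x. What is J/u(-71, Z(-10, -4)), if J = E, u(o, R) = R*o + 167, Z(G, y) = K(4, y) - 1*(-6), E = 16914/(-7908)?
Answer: -2819/32950 ≈ -0.085554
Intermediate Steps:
E = -2819/1318 (E = 16914*(-1/7908) = -2819/1318 ≈ -2.1388)
Z(G, y) = 6 + y (Z(G, y) = y - 1*(-6) = y + 6 = 6 + y)
u(o, R) = 167 + R*o
J = -2819/1318 ≈ -2.1388
J/u(-71, Z(-10, -4)) = -2819/(1318*(167 + (6 - 4)*(-71))) = -2819/(1318*(167 + 2*(-71))) = -2819/(1318*(167 - 142)) = -2819/1318/25 = -2819/1318*1/25 = -2819/32950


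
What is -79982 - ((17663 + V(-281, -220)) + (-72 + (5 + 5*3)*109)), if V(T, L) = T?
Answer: -99472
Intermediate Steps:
-79982 - ((17663 + V(-281, -220)) + (-72 + (5 + 5*3)*109)) = -79982 - ((17663 - 281) + (-72 + (5 + 5*3)*109)) = -79982 - (17382 + (-72 + (5 + 15)*109)) = -79982 - (17382 + (-72 + 20*109)) = -79982 - (17382 + (-72 + 2180)) = -79982 - (17382 + 2108) = -79982 - 1*19490 = -79982 - 19490 = -99472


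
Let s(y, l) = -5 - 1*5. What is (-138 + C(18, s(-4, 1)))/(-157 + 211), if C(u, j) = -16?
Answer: -77/27 ≈ -2.8519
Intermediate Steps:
s(y, l) = -10 (s(y, l) = -5 - 5 = -10)
(-138 + C(18, s(-4, 1)))/(-157 + 211) = (-138 - 16)/(-157 + 211) = -154/54 = -154*1/54 = -77/27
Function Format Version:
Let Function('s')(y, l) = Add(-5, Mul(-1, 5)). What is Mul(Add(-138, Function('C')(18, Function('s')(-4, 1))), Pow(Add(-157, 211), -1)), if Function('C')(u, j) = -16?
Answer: Rational(-77, 27) ≈ -2.8519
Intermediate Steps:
Function('s')(y, l) = -10 (Function('s')(y, l) = Add(-5, -5) = -10)
Mul(Add(-138, Function('C')(18, Function('s')(-4, 1))), Pow(Add(-157, 211), -1)) = Mul(Add(-138, -16), Pow(Add(-157, 211), -1)) = Mul(-154, Pow(54, -1)) = Mul(-154, Rational(1, 54)) = Rational(-77, 27)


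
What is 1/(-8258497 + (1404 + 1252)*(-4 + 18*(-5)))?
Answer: -1/8508161 ≈ -1.1753e-7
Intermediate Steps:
1/(-8258497 + (1404 + 1252)*(-4 + 18*(-5))) = 1/(-8258497 + 2656*(-4 - 90)) = 1/(-8258497 + 2656*(-94)) = 1/(-8258497 - 249664) = 1/(-8508161) = -1/8508161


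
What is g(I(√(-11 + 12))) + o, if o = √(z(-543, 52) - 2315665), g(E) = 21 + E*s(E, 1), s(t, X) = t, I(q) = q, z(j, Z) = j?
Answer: 22 + 4*I*√144763 ≈ 22.0 + 1521.9*I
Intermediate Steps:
g(E) = 21 + E² (g(E) = 21 + E*E = 21 + E²)
o = 4*I*√144763 (o = √(-543 - 2315665) = √(-2316208) = 4*I*√144763 ≈ 1521.9*I)
g(I(√(-11 + 12))) + o = (21 + (√(-11 + 12))²) + 4*I*√144763 = (21 + (√1)²) + 4*I*√144763 = (21 + 1²) + 4*I*√144763 = (21 + 1) + 4*I*√144763 = 22 + 4*I*√144763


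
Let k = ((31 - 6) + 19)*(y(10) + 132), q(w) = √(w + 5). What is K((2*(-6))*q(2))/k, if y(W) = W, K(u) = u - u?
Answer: 0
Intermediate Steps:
q(w) = √(5 + w)
K(u) = 0
k = 6248 (k = ((31 - 6) + 19)*(10 + 132) = (25 + 19)*142 = 44*142 = 6248)
K((2*(-6))*q(2))/k = 0/6248 = 0*(1/6248) = 0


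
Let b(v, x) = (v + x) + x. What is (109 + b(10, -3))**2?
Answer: 12769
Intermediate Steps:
b(v, x) = v + 2*x
(109 + b(10, -3))**2 = (109 + (10 + 2*(-3)))**2 = (109 + (10 - 6))**2 = (109 + 4)**2 = 113**2 = 12769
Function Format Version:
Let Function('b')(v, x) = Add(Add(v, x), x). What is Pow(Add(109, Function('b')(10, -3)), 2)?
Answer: 12769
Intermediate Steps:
Function('b')(v, x) = Add(v, Mul(2, x))
Pow(Add(109, Function('b')(10, -3)), 2) = Pow(Add(109, Add(10, Mul(2, -3))), 2) = Pow(Add(109, Add(10, -6)), 2) = Pow(Add(109, 4), 2) = Pow(113, 2) = 12769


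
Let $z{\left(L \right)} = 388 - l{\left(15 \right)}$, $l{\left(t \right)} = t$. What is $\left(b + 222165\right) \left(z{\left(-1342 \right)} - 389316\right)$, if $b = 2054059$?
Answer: $-885321391232$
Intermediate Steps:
$z{\left(L \right)} = 373$ ($z{\left(L \right)} = 388 - 15 = 373$)
$\left(b + 222165\right) \left(z{\left(-1342 \right)} - 389316\right) = \left(2054059 + 222165\right) \left(373 - 389316\right) = 2276224 \left(-388943\right) = -885321391232$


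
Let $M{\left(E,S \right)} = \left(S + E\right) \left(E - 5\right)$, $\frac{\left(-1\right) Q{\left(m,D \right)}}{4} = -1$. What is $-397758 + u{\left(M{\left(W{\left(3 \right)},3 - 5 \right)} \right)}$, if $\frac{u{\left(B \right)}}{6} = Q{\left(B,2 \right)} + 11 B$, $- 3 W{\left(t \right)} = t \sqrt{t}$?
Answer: $-396876 + 462 \sqrt{3} \approx -3.9608 \cdot 10^{5}$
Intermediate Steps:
$W{\left(t \right)} = - \frac{t^{\frac{3}{2}}}{3}$ ($W{\left(t \right)} = - \frac{t \sqrt{t}}{3} = - \frac{t^{\frac{3}{2}}}{3}$)
$Q{\left(m,D \right)} = 4$ ($Q{\left(m,D \right)} = \left(-4\right) \left(-1\right) = 4$)
$M{\left(E,S \right)} = \left(-5 + E\right) \left(E + S\right)$ ($M{\left(E,S \right)} = \left(E + S\right) \left(-5 + E\right) = \left(-5 + E\right) \left(E + S\right)$)
$u{\left(B \right)} = 24 + 66 B$ ($u{\left(B \right)} = 6 \left(4 + 11 B\right) = 24 + 66 B$)
$-397758 + u{\left(M{\left(W{\left(3 \right)},3 - 5 \right)} \right)} = -397758 + \left(24 + 66 \left(\left(- \frac{3^{\frac{3}{2}}}{3}\right)^{2} - 5 \left(- \frac{3^{\frac{3}{2}}}{3}\right) - 5 \left(3 - 5\right) + - \frac{3^{\frac{3}{2}}}{3} \left(3 - 5\right)\right)\right) = -397758 + \left(24 + 66 \left(\left(- \frac{3 \sqrt{3}}{3}\right)^{2} - 5 \left(- \frac{3 \sqrt{3}}{3}\right) - -10 + - \frac{3 \sqrt{3}}{3} \left(-2\right)\right)\right) = -397758 + \left(24 + 66 \left(\left(- \sqrt{3}\right)^{2} - 5 \left(- \sqrt{3}\right) + 10 + - \sqrt{3} \left(-2\right)\right)\right) = -397758 + \left(24 + 66 \left(3 + 5 \sqrt{3} + 10 + 2 \sqrt{3}\right)\right) = -397758 + \left(24 + 66 \left(13 + 7 \sqrt{3}\right)\right) = -397758 + \left(24 + \left(858 + 462 \sqrt{3}\right)\right) = -397758 + \left(882 + 462 \sqrt{3}\right) = -396876 + 462 \sqrt{3}$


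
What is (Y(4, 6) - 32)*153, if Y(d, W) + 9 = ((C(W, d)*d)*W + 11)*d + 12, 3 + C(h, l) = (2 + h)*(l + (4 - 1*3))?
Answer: 545751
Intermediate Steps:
C(h, l) = -3 + (1 + l)*(2 + h) (C(h, l) = -3 + (2 + h)*(l + (4 - 1*3)) = -3 + (2 + h)*(l + (4 - 3)) = -3 + (2 + h)*(l + 1) = -3 + (2 + h)*(1 + l) = -3 + (1 + l)*(2 + h))
Y(d, W) = 3 + d*(11 + W*d*(-1 + W + 2*d + W*d)) (Y(d, W) = -9 + ((((-1 + W + 2*d + W*d)*d)*W + 11)*d + 12) = -9 + (((d*(-1 + W + 2*d + W*d))*W + 11)*d + 12) = -9 + ((W*d*(-1 + W + 2*d + W*d) + 11)*d + 12) = -9 + ((11 + W*d*(-1 + W + 2*d + W*d))*d + 12) = -9 + (d*(11 + W*d*(-1 + W + 2*d + W*d)) + 12) = -9 + (12 + d*(11 + W*d*(-1 + W + 2*d + W*d))) = 3 + d*(11 + W*d*(-1 + W + 2*d + W*d)))
(Y(4, 6) - 32)*153 = ((3 + 11*4 + 6*4²*(-1 + 6 + 2*4 + 6*4)) - 32)*153 = ((3 + 44 + 6*16*(-1 + 6 + 8 + 24)) - 32)*153 = ((3 + 44 + 6*16*37) - 32)*153 = ((3 + 44 + 3552) - 32)*153 = (3599 - 32)*153 = 3567*153 = 545751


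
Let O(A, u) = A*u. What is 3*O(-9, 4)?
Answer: -108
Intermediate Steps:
3*O(-9, 4) = 3*(-9*4) = 3*(-36) = -108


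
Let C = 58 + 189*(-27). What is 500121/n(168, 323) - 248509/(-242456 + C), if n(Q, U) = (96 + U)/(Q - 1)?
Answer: 20671438877978/103702919 ≈ 1.9933e+5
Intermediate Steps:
C = -5045 (C = 58 - 5103 = -5045)
n(Q, U) = (96 + U)/(-1 + Q)
500121/n(168, 323) - 248509/(-242456 + C) = 500121/(((96 + 323)/(-1 + 168))) - 248509/(-242456 - 5045) = 500121/((419/167)) - 248509/(-247501) = 500121/(((1/167)*419)) - 248509*(-1/247501) = 500121/(419/167) + 248509/247501 = 500121*(167/419) + 248509/247501 = 83520207/419 + 248509/247501 = 20671438877978/103702919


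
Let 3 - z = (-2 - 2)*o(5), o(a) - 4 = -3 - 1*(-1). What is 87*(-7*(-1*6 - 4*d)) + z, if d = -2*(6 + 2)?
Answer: -35311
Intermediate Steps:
o(a) = 2 (o(a) = 4 + (-3 - 1*(-1)) = 4 + (-3 + 1) = 4 - 2 = 2)
d = -16 (d = -2*8 = -16)
z = 11 (z = 3 - (-2 - 2)*2 = 3 - (-4)*2 = 3 - 1*(-8) = 3 + 8 = 11)
87*(-7*(-1*6 - 4*d)) + z = 87*(-7*(-1*6 - 4*(-16))) + 11 = 87*(-7*(-6 + 64)) + 11 = 87*(-7*58) + 11 = 87*(-406) + 11 = -35322 + 11 = -35311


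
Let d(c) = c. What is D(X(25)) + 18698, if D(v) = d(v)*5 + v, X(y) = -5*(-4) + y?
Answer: 18968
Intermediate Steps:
X(y) = 20 + y
D(v) = 6*v (D(v) = v*5 + v = 5*v + v = 6*v)
D(X(25)) + 18698 = 6*(20 + 25) + 18698 = 6*45 + 18698 = 270 + 18698 = 18968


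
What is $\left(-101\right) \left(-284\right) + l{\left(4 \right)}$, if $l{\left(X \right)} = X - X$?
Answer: $28684$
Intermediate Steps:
$l{\left(X \right)} = 0$
$\left(-101\right) \left(-284\right) + l{\left(4 \right)} = \left(-101\right) \left(-284\right) + 0 = 28684 + 0 = 28684$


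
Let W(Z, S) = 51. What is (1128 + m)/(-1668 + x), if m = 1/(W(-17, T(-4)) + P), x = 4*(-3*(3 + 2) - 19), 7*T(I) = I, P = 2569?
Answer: -2955361/4726480 ≈ -0.62528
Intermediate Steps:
T(I) = I/7
x = -136 (x = 4*(-3*5 - 19) = 4*(-15 - 19) = 4*(-34) = -136)
m = 1/2620 (m = 1/(51 + 2569) = 1/2620 ≈ 0.00038168)
(1128 + m)/(-1668 + x) = (1128 + 1/2620)/(-1668 - 136) = (2955361/2620)/(-1804) = (2955361/2620)*(-1/1804) = -2955361/4726480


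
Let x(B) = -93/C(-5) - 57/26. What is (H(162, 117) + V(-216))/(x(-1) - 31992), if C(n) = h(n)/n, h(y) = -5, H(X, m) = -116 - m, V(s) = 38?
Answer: 1690/278089 ≈ 0.0060772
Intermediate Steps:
C(n) = -5/n
x(B) = -2475/26 (x(B) = -93/((-5/(-5))) - 57/26 = -93/((-5*(-⅕))) - 57*1/26 = -93/1 - 57/26 = -93*1 - 57/26 = -93 - 57/26 = -2475/26)
(H(162, 117) + V(-216))/(x(-1) - 31992) = ((-116 - 1*117) + 38)/(-2475/26 - 31992) = ((-116 - 117) + 38)/(-834267/26) = (-233 + 38)*(-26/834267) = -195*(-26/834267) = 1690/278089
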